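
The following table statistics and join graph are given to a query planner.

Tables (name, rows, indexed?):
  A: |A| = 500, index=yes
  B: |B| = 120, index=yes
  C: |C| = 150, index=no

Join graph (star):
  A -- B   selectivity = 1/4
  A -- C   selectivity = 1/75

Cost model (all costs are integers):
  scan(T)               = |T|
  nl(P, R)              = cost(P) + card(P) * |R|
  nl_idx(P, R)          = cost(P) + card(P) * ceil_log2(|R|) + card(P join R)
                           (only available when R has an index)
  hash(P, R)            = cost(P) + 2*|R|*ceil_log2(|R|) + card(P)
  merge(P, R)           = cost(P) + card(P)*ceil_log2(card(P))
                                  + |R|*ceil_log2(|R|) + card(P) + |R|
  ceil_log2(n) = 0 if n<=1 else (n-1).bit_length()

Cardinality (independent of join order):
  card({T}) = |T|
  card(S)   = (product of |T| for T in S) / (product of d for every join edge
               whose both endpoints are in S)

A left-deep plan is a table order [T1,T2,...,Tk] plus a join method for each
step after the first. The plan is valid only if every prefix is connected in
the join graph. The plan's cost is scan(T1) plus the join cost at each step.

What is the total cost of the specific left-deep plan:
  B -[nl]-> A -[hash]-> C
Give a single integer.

step 1: scan B: cost=120, card=120
step 2: join A via nl
    card(P join A) = 120*500/(4) = 15000
    cost = 120 + 120*500 = 60120
step 3: join C via hash
    card(P join C) = 15000*150/(75) = 30000
    cost = 60120 + 2*150*8 + 15000 = 77520

77520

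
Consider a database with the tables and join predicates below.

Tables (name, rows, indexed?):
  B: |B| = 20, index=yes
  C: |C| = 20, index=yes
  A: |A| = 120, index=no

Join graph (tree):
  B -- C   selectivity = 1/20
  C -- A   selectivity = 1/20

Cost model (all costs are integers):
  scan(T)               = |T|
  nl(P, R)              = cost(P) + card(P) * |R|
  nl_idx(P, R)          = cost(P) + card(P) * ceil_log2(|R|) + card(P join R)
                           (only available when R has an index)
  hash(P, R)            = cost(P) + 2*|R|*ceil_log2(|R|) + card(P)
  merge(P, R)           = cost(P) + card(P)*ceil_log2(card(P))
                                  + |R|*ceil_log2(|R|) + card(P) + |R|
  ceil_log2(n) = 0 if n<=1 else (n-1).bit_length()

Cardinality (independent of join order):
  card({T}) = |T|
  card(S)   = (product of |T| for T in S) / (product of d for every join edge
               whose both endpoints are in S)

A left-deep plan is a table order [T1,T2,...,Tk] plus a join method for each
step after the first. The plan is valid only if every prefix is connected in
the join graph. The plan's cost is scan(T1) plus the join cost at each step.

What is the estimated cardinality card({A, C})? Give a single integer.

Tables in S: A(120), C(20)
Edges inside S: C-A(d=20)
numerator = 120 * 20 = 2400
denominator = 20 = 20
card(S) = 2400 / 20 = 120

120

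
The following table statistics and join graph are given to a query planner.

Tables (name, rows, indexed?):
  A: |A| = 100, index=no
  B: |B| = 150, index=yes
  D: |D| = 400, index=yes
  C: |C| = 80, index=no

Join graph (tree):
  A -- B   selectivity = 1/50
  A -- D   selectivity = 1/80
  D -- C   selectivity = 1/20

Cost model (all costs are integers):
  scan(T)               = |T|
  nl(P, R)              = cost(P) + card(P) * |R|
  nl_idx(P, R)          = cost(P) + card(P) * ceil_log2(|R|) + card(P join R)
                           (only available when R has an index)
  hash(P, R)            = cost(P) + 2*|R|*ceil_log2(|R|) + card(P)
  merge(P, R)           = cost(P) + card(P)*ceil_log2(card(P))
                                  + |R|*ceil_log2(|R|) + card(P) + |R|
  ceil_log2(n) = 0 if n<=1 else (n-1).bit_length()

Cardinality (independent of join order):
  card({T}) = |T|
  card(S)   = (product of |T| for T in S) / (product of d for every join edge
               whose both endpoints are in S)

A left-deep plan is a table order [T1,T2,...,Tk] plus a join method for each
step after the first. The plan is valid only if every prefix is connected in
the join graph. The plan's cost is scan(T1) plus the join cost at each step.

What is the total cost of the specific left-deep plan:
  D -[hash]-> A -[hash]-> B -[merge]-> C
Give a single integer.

23740

step 1: scan D: cost=400, card=400
step 2: join A via hash
    card(P join A) = 400*100/(80) = 500
    cost = 400 + 2*100*7 + 400 = 2200
step 3: join B via hash
    card(P join B) = 500*150/(50) = 1500
    cost = 2200 + 2*150*8 + 500 = 5100
step 4: join C via merge
    card(P join C) = 1500*80/(20) = 6000
    cost = 5100 + 1500*11 + 80*7 + 1500 + 80 = 23740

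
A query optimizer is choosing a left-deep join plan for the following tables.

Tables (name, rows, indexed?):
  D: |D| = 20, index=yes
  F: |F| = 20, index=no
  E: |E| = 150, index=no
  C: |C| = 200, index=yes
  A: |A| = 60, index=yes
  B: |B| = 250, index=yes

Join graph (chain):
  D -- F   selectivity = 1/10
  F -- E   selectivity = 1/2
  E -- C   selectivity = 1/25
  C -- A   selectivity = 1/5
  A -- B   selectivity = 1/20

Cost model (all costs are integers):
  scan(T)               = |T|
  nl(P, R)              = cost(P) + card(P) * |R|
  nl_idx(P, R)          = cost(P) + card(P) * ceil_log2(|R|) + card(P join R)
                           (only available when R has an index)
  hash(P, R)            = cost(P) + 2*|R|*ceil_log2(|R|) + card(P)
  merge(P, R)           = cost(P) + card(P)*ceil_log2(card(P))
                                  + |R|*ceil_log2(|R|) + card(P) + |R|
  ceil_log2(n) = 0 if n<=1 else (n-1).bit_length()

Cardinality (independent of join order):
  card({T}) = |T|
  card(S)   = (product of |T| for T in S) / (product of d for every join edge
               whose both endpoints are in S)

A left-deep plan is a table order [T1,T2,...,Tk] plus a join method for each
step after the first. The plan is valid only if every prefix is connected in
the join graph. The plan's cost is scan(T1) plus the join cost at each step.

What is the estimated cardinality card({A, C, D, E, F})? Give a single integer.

288000

Tables in S: A(60), C(200), D(20), E(150), F(20)
Edges inside S: D-F(d=10), F-E(d=2), E-C(d=25), C-A(d=5)
numerator = 60 * 200 * 20 * 150 * 20 = 720000000
denominator = 10 * 2 * 25 * 5 = 2500
card(S) = 720000000 / 2500 = 288000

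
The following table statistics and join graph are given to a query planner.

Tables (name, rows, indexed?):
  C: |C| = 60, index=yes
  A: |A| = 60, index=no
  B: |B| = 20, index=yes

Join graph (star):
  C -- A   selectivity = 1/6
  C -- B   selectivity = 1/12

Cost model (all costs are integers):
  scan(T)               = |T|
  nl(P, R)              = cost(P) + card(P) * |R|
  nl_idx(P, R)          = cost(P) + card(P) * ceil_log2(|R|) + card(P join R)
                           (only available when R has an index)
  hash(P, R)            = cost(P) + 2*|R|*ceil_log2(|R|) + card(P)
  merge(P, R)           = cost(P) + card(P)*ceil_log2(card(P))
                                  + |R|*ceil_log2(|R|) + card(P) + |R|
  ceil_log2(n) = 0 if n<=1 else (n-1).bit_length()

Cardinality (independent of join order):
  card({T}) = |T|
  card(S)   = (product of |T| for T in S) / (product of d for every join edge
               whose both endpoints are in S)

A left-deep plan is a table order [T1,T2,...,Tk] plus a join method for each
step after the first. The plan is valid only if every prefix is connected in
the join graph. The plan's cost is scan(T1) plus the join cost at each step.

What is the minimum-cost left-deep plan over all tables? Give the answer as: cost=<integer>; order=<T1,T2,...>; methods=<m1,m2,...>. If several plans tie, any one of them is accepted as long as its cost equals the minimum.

Selinger DP (subsets sized 1..n):
  {C}: scan cost=60, card=60
  {A}: scan cost=60, card=60
  {B}: scan cost=20, card=20
  {AC}: card=600; try (C,hash)→840, (A,hash)→840, (C,merge)→900, (A,merge)→900, (C,nl_idx)→1020, (C,nl)→3660 …(+1); best=840 via (C,hash)
  {BC}: card=100; try (C,nl_idx)→240, (B,hash)→320, (B,nl_idx)→460, (C,merge)→560, (B,merge)→600, (C,hash)→760 …(+2); best=240 via (C,nl_idx)
  {ABC}: card=1000; try (A,hash)→1060, (A,merge)→1460, (B,hash)→1640, (B,nl_idx)→4840, (A,nl)→6240, (B,merge)→7560 …(+1); best=1060 via (A,hash)

cost=1060; order=B,C,A; methods=nl_idx,hash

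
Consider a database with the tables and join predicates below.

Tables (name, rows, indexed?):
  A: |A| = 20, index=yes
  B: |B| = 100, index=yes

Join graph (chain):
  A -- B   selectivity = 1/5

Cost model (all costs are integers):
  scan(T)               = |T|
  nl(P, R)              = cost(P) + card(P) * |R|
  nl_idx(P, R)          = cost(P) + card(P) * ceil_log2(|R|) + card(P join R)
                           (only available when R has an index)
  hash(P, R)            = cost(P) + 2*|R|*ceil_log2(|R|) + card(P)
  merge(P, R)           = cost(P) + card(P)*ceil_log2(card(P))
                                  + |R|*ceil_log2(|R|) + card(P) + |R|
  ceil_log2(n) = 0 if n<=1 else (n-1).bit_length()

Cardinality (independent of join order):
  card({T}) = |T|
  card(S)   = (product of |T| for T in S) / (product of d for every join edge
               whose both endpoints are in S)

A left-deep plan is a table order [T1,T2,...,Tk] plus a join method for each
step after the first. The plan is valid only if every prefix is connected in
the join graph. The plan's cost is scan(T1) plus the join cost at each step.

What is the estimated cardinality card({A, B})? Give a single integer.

Tables in S: A(20), B(100)
Edges inside S: A-B(d=5)
numerator = 20 * 100 = 2000
denominator = 5 = 5
card(S) = 2000 / 5 = 400

400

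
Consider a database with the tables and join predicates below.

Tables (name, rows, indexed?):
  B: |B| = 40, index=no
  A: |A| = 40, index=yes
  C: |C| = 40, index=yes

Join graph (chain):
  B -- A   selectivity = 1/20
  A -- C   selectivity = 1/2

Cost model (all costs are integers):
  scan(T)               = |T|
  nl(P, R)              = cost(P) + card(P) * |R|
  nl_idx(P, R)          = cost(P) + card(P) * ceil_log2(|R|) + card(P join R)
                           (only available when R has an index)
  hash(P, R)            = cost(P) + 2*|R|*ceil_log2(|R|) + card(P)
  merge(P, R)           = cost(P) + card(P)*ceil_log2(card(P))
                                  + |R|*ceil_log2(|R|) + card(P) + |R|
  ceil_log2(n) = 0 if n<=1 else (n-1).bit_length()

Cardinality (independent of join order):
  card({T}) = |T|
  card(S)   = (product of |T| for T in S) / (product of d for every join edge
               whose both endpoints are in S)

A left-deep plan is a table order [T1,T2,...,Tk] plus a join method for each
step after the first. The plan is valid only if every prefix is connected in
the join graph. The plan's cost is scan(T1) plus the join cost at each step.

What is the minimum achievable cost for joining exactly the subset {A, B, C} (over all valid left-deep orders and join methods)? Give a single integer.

920

Selinger DP over subsets of {A,B,C}:
  {B}: scan cost=40, card=40
  {A}: scan cost=40, card=40
  {C}: scan cost=40, card=40
  {AB}: card=80; try (A,nl_idx)→360, (B,hash)→560, (A,hash)→560, (B,merge)→600, (A,merge)→600, (B,nl)→1640 …(+1); best=360 via (A,nl_idx)
  {AC}: card=800; try (C,hash)→560, (A,hash)→560, (C,merge)→600, (A,merge)→600, (C,nl_idx)→1080, (A,nl_idx)→1080 …(+2); best=560 via (C,hash)
  {ABC}: card=1600; try (C,hash)→920, (C,merge)→1280, (B,hash)→1840, (C,nl_idx)→2440, (C,nl)→3560, (B,merge)→9640 …(+1); best=920 via (C,hash)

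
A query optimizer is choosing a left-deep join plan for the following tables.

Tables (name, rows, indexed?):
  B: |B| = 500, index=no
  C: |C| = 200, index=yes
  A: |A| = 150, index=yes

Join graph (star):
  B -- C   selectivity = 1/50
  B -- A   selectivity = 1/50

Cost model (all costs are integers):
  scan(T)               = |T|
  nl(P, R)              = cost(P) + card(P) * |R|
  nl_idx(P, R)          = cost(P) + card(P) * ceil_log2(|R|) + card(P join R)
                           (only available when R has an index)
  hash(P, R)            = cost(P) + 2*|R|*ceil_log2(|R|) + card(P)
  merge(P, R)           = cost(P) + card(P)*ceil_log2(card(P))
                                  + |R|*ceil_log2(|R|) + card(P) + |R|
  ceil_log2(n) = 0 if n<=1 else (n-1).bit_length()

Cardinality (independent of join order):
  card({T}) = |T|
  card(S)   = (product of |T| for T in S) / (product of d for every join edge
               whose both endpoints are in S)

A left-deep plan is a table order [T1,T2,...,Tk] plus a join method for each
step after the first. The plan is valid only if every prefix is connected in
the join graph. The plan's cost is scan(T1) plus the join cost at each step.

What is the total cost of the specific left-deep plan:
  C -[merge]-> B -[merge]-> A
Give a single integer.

step 1: scan C: cost=200, card=200
step 2: join B via merge
    card(P join B) = 200*500/(50) = 2000
    cost = 200 + 200*8 + 500*9 + 200 + 500 = 7000
step 3: join A via merge
    card(P join A) = 2000*150/(50) = 6000
    cost = 7000 + 2000*11 + 150*8 + 2000 + 150 = 32350

32350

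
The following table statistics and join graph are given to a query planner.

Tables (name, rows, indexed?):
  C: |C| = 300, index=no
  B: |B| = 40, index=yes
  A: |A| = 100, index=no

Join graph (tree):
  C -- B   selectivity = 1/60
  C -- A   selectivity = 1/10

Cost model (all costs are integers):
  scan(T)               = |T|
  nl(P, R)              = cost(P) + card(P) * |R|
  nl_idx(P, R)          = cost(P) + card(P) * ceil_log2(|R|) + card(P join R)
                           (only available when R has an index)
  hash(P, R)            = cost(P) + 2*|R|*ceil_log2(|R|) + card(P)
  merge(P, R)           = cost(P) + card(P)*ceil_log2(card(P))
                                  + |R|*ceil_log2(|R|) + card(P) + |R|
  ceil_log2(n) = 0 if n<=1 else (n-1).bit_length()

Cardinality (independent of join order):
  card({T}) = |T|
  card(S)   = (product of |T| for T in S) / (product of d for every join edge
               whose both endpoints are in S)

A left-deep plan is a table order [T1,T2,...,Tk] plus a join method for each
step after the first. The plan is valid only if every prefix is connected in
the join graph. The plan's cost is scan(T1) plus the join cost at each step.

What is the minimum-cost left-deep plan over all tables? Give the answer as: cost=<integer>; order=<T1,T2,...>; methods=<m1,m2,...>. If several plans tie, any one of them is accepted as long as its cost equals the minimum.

cost=2680; order=C,B,A; methods=hash,hash

Selinger DP (subsets sized 1..n):
  {C}: scan cost=300, card=300
  {B}: scan cost=40, card=40
  {A}: scan cost=100, card=100
  {BC}: card=200; try (B,hash)→1080, (B,nl_idx)→2300, (C,merge)→3320, (B,merge)→3580, (C,hash)→5480, (C,nl)→12040 …(+1); best=1080 via (B,hash)
  {AC}: card=3000; try (A,hash)→2000, (C,merge)→3900, (A,merge)→4100, (C,hash)→5600, (C,nl)→30100, (A,nl)→30300; best=2000 via (A,hash)
  {ABC}: card=2000; try (A,hash)→2680, (A,merge)→3680, (B,hash)→5480, (A,nl)→21080, (B,nl_idx)→22000, (B,merge)→41280 …(+1); best=2680 via (A,hash)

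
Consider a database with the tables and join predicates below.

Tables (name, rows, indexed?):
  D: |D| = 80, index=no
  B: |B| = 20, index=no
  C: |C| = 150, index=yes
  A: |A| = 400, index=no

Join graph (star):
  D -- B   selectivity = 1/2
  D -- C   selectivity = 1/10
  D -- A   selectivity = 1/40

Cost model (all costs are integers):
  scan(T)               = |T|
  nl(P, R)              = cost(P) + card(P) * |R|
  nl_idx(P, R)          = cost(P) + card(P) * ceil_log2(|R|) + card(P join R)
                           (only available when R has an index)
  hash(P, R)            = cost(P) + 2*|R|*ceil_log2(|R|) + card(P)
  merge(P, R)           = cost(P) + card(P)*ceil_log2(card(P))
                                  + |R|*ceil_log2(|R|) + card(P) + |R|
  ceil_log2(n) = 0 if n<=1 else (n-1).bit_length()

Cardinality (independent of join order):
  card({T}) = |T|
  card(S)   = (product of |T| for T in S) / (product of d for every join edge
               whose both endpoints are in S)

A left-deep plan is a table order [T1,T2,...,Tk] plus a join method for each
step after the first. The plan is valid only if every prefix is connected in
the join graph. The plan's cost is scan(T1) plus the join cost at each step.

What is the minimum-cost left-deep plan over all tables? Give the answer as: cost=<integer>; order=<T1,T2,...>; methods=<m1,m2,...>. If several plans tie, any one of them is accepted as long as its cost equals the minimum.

Selinger DP (subsets sized 1..n):
  {D}: scan cost=80, card=80
  {B}: scan cost=20, card=20
  {C}: scan cost=150, card=150
  {A}: scan cost=400, card=400
  {BD}: card=800; try (B,hash)→360, (D,merge)→780, (B,merge)→840, (D,hash)→1160, (D,nl)→1620, (B,nl)→1680; best=360 via (B,hash)
  {CD}: card=1200; try (D,hash)→1420, (C,nl_idx)→1920, (C,merge)→2070, (D,merge)→2140, (C,hash)→2560, (C,nl)→12080 …(+1); best=1420 via (D,hash)
  {AD}: card=800; try (D,hash)→1920, (A,merge)→4720, (D,merge)→5040, (A,hash)→7360, (A,nl)→32080, (D,nl)→32400; best=1920 via (D,hash)
  {BCD}: card=12000; try (B,hash)→2820, (C,hash)→3560, (C,merge)→10510, (B,merge)→15940, (C,nl_idx)→18760, (B,nl)→25420 …(+1); best=2820 via (B,hash)
  {ABD}: card=8000; try (B,hash)→2920, (A,hash)→8360, (B,merge)→10840, (A,merge)→13160, (B,nl)→17920, (A,nl)→320360; best=2920 via (B,hash)
  {ACD}: card=12000; try (C,hash)→5120, (A,hash)→9820, (C,merge)→12070, (A,merge)→19820, (C,nl_idx)→20320, (C,nl)→121920 …(+1); best=5120 via (C,hash)
  {ABCD}: card=120000; try (C,hash)→13320, (B,hash)→17320, (A,hash)→22020, (C,merge)→116270, (B,merge)→185240, (A,merge)→186820 …(+4); best=13320 via (C,hash)

cost=13320; order=A,D,B,C; methods=hash,hash,hash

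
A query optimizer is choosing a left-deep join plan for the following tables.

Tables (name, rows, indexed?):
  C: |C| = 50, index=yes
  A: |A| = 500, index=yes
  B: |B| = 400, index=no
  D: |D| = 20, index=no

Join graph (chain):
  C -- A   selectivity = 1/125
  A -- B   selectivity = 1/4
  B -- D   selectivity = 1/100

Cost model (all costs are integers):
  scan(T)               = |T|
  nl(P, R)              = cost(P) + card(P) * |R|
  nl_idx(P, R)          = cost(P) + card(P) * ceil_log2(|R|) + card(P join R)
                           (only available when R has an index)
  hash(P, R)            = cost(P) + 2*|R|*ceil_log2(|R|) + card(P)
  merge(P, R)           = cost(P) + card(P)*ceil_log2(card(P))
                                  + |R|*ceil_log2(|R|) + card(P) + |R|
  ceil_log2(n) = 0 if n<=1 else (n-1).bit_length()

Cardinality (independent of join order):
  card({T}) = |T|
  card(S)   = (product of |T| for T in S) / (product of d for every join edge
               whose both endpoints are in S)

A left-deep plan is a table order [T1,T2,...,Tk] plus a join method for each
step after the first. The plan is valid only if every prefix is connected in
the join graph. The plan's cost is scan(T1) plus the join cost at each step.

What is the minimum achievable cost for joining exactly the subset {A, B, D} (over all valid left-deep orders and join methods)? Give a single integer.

Selinger DP over subsets of {A,B,D}:
  {A}: scan cost=500, card=500
  {B}: scan cost=400, card=400
  {D}: scan cost=20, card=20
  {AB}: card=50000; try (B,hash)→8200, (A,merge)→9400, (B,merge)→9500, (A,hash)→9800, (A,nl_idx)→54000, (A,nl)→200400 …(+1); best=8200 via (B,hash)
  {BD}: card=80; try (D,hash)→1000, (B,merge)→4140, (D,merge)→4520, (B,hash)→7240, (B,nl)→8020, (D,nl)→8400; best=1000 via (D,hash)
  {ABD}: card=10000; try (A,merge)→6640, (A,hash)→10080, (A,nl_idx)→11720, (A,nl)→41000, (D,hash)→58400, (D,merge)→858320 …(+1); best=6640 via (A,merge)

6640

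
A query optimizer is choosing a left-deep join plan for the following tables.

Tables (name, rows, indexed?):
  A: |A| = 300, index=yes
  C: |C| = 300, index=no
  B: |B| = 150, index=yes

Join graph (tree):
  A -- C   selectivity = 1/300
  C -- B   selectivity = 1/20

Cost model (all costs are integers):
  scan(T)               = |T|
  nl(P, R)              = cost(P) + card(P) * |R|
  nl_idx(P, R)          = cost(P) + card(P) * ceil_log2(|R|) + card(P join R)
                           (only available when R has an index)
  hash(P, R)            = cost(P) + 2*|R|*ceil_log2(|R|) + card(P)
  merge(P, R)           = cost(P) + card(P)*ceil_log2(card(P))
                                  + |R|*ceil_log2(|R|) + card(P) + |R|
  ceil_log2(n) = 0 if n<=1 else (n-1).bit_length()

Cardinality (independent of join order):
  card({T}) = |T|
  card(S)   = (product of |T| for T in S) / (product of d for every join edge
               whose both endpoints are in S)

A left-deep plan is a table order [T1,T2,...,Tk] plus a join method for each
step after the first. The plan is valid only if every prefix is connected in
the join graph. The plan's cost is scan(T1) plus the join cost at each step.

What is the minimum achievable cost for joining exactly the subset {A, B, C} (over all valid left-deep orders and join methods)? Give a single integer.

6000

Selinger DP over subsets of {A,B,C}:
  {A}: scan cost=300, card=300
  {C}: scan cost=300, card=300
  {B}: scan cost=150, card=150
  {AC}: card=300; try (A,nl_idx)→3300, (C,hash)→6000, (A,hash)→6000, (C,merge)→6300, (A,merge)→6300, (C,nl)→90300 …(+1); best=3300 via (A,nl_idx)
  {BC}: card=2250; try (B,hash)→3000, (C,merge)→4500, (B,merge)→4650, (B,nl_idx)→4950, (C,hash)→5700, (C,nl)→45150 …(+1); best=3000 via (B,hash)
  {ABC}: card=2250; try (B,hash)→6000, (B,merge)→7650, (B,nl_idx)→7950, (A,hash)→10650, (A,nl_idx)→25500, (A,merge)→35250 …(+2); best=6000 via (B,hash)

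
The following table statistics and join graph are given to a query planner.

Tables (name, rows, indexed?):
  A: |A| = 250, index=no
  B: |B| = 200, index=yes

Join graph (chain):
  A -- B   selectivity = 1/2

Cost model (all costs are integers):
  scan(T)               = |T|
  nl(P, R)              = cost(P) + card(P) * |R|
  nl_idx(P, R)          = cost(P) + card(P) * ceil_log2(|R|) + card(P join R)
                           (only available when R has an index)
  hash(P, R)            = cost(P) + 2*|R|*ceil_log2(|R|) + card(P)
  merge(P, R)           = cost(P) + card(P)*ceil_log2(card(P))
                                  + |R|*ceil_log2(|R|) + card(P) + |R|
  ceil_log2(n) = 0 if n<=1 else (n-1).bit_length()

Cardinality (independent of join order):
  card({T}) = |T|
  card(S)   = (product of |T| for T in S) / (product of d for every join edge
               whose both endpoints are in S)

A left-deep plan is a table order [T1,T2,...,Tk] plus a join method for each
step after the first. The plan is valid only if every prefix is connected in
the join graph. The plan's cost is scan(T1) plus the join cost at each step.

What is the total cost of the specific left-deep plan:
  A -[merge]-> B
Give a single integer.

4300

step 1: scan A: cost=250, card=250
step 2: join B via merge
    card(P join B) = 250*200/(2) = 25000
    cost = 250 + 250*8 + 200*8 + 250 + 200 = 4300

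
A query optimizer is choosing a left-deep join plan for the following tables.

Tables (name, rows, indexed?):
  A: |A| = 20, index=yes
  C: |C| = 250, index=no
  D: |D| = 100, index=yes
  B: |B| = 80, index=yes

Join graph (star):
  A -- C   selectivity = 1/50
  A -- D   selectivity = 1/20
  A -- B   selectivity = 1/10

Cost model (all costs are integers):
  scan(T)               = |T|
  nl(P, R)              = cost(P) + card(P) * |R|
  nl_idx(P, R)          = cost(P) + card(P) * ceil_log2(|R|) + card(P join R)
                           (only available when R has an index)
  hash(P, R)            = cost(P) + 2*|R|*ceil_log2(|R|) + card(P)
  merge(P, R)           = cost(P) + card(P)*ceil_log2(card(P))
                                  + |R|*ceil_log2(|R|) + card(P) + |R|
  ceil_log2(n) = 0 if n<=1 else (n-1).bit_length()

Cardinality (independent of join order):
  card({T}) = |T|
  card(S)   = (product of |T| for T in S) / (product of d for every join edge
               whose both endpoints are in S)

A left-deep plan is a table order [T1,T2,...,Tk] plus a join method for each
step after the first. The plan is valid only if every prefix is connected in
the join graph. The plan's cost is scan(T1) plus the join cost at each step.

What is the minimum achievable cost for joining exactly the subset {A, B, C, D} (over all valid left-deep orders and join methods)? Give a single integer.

3520

Selinger DP over subsets of {A,B,C,D}:
  {A}: scan cost=20, card=20
  {C}: scan cost=250, card=250
  {D}: scan cost=100, card=100
  {B}: scan cost=80, card=80
  {AC}: card=100; try (A,hash)→700, (A,nl_idx)→1600, (C,merge)→2390, (A,merge)→2620, (C,hash)→4040, (C,nl)→5020 …(+1); best=700 via (A,hash)
  {AD}: card=100; try (D,nl_idx)→260, (A,hash)→400, (A,nl_idx)→700, (D,merge)→940, (A,merge)→1020, (D,hash)→1440 …(+2); best=260 via (D,nl_idx)
  {AB}: card=160; try (B,nl_idx)→320, (A,hash)→360, (A,nl_idx)→640, (B,merge)→780, (A,merge)→840, (B,hash)→1160 …(+2); best=320 via (B,nl_idx)
  {ACD}: card=500; try (D,nl_idx)→1900, (D,hash)→2200, (D,merge)→2300, (C,merge)→3310, (C,hash)→4360, (D,nl)→10700 …(+1); best=1900 via (D,nl_idx)
  {ABC}: card=800; try (B,hash)→1920, (B,merge)→2140, (B,nl_idx)→2200, (C,merge)→4010, (C,hash)→4480, (B,nl)→8700 …(+1); best=1920 via (B,hash)
  {ABD}: card=800; try (B,hash)→1480, (B,merge)→1700, (B,nl_idx)→1760, (D,hash)→1880, (D,nl_idx)→2240, (D,merge)→2560 …(+2); best=1480 via (B,hash)
  {ABCD}: card=4000; try (B,hash)→3520, (D,hash)→4120, (C,hash)→6280, (B,merge)→7540, (B,nl_idx)→9400, (D,merge)→11520 …(+5); best=3520 via (B,hash)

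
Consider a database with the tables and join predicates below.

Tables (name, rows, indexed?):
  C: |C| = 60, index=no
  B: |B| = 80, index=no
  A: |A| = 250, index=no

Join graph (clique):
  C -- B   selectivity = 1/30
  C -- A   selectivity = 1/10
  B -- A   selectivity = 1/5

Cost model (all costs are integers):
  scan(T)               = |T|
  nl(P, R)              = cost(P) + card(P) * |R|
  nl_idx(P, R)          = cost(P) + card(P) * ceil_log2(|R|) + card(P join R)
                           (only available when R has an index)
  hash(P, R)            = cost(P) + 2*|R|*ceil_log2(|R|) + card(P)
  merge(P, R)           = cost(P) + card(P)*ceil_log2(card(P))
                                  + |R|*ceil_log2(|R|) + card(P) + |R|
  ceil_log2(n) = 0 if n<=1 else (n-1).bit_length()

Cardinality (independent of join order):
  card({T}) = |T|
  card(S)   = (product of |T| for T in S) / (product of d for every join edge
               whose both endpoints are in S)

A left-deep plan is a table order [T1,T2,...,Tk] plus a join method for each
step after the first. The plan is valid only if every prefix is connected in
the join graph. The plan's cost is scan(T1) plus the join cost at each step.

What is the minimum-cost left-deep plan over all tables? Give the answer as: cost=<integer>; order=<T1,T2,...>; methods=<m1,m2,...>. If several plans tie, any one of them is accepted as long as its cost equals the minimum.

Selinger DP (subsets sized 1..n):
  {C}: scan cost=60, card=60
  {B}: scan cost=80, card=80
  {A}: scan cost=250, card=250
  {BC}: card=160; try (C,hash)→880, (B,merge)→1120, (C,merge)→1140, (B,hash)→1240, (B,nl)→4860, (C,nl)→4880; best=880 via (C,hash)
  {AC}: card=1500; try (C,hash)→1220, (A,merge)→2730, (C,merge)→2920, (A,hash)→4120, (A,nl)→15060, (C,nl)→15250; best=1220 via (C,hash)
  {AB}: card=4000; try (B,hash)→1620, (A,merge)→2970, (B,merge)→3140, (A,hash)→4160, (A,nl)→20080, (B,nl)→20250; best=1620 via (B,hash)
  {ABC}: card=800; try (B,hash)→3840, (A,merge)→4570, (A,hash)→5040, (C,hash)→6340, (B,merge)→19860, (A,nl)→40880 …(+3); best=3840 via (B,hash)

cost=3840; order=A,C,B; methods=hash,hash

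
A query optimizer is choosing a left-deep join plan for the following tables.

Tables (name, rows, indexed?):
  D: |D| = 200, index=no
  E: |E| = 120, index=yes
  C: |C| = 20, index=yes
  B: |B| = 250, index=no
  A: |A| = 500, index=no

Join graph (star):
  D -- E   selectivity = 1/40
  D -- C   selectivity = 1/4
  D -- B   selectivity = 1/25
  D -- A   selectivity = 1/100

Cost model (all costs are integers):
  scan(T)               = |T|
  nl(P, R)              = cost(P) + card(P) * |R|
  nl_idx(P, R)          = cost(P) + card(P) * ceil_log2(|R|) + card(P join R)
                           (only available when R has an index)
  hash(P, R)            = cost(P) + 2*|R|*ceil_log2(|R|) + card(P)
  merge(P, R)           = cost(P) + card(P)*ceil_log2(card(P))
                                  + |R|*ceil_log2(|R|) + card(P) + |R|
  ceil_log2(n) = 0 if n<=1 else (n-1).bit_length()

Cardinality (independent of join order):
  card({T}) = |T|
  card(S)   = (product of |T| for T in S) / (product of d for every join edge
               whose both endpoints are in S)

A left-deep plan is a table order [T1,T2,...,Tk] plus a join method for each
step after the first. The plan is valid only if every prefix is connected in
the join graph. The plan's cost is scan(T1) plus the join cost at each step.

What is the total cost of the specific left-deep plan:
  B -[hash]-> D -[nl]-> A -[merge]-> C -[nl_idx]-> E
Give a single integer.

step 1: scan B: cost=250, card=250
step 2: join D via hash
    card(P join D) = 250*200/(25) = 2000
    cost = 250 + 2*200*8 + 250 = 3700
step 3: join A via nl
    card(P join A) = 2000*500/(100) = 10000
    cost = 3700 + 2000*500 = 1003700
step 4: join C via merge
    card(P join C) = 10000*20/(4) = 50000
    cost = 1003700 + 10000*14 + 20*5 + 10000 + 20 = 1153820
step 5: join E via nl_idx
    card(P join E) = 50000*120/(40) = 150000
    cost = 1153820 + 50000*7 + 150000 = 1653820

1653820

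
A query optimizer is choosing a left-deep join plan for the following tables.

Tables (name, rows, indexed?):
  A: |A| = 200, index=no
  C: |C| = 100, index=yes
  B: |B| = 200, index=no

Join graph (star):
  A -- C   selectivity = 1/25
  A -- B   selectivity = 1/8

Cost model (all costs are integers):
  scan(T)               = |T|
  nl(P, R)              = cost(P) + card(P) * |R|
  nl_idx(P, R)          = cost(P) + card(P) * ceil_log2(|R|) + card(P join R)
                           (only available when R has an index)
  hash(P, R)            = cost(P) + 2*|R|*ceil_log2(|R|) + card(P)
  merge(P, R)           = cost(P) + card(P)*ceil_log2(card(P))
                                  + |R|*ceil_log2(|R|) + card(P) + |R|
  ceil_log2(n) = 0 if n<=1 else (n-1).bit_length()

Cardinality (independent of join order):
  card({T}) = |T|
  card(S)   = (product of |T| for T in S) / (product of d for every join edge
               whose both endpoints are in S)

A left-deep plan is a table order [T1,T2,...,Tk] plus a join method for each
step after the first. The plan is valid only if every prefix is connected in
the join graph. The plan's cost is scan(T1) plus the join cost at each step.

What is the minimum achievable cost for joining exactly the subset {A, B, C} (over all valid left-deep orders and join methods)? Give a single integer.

Selinger DP over subsets of {A,B,C}:
  {A}: scan cost=200, card=200
  {C}: scan cost=100, card=100
  {B}: scan cost=200, card=200
  {AC}: card=800; try (C,hash)→1800, (C,nl_idx)→2400, (A,merge)→2700, (C,merge)→2800, (A,hash)→3400, (A,nl)→20100 …(+1); best=1800 via (C,hash)
  {AB}: card=5000; try (B,hash)→3600, (A,hash)→3600, (B,merge)→3800, (A,merge)→3800, (B,nl)→40200, (A,nl)→40200; best=3600 via (B,hash)
  {ABC}: card=20000; try (B,hash)→5800, (C,hash)→10000, (B,merge)→12400, (C,nl_idx)→58600, (C,merge)→74400, (B,nl)→161800 …(+1); best=5800 via (B,hash)

5800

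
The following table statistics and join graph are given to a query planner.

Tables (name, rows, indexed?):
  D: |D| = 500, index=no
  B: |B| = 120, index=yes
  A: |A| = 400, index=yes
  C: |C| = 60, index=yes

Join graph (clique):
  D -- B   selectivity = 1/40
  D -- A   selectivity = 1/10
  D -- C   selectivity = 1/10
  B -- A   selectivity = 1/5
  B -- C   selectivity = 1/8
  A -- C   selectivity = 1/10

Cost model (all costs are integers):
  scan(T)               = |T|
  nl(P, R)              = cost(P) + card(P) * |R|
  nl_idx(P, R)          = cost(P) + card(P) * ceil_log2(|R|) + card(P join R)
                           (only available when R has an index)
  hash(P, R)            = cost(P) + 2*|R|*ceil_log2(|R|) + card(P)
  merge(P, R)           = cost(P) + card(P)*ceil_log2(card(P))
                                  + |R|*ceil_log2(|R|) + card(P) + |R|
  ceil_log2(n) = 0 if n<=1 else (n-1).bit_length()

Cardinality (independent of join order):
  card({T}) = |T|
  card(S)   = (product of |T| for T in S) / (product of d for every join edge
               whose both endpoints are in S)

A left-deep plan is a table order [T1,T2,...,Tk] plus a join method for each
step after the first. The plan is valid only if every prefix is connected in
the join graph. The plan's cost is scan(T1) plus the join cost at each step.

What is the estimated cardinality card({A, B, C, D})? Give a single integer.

Tables in S: A(400), B(120), C(60), D(500)
Edges inside S: D-B(d=40), D-A(d=10), D-C(d=10), B-A(d=5), B-C(d=8), A-C(d=10)
numerator = 400 * 120 * 60 * 500 = 1440000000
denominator = 40 * 10 * 10 * 5 * 8 * 10 = 1600000
card(S) = 1440000000 / 1600000 = 900

900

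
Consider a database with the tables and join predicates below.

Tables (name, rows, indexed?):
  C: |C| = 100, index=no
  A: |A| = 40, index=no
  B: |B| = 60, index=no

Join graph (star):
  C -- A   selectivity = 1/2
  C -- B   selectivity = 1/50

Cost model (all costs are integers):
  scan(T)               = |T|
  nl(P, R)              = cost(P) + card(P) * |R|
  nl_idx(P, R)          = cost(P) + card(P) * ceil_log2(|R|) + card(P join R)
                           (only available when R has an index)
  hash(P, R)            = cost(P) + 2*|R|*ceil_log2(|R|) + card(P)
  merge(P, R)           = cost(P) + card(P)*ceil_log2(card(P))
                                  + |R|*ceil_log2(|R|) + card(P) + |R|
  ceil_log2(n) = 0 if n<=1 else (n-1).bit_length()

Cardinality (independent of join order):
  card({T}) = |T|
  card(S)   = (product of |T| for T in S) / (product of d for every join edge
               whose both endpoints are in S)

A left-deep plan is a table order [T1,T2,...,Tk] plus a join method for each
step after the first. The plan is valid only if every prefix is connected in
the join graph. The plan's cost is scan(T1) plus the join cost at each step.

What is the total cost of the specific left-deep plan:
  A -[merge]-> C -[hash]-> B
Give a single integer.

step 1: scan A: cost=40, card=40
step 2: join C via merge
    card(P join C) = 40*100/(2) = 2000
    cost = 40 + 40*6 + 100*7 + 40 + 100 = 1120
step 3: join B via hash
    card(P join B) = 2000*60/(50) = 2400
    cost = 1120 + 2*60*6 + 2000 = 3840

3840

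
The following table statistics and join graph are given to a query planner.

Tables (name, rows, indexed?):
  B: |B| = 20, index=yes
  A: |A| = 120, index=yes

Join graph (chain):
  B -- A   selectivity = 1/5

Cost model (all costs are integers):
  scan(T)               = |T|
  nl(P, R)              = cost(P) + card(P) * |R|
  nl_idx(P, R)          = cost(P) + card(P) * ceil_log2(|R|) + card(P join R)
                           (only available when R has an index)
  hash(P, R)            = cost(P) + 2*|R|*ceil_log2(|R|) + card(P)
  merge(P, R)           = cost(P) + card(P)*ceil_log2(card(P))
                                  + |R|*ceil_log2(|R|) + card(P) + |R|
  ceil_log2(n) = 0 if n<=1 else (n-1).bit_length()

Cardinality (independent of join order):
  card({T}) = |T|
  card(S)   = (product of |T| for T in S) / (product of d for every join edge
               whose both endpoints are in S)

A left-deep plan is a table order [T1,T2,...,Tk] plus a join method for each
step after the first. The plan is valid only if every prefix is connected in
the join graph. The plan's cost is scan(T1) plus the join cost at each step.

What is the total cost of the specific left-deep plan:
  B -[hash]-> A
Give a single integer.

1720

step 1: scan B: cost=20, card=20
step 2: join A via hash
    card(P join A) = 20*120/(5) = 480
    cost = 20 + 2*120*7 + 20 = 1720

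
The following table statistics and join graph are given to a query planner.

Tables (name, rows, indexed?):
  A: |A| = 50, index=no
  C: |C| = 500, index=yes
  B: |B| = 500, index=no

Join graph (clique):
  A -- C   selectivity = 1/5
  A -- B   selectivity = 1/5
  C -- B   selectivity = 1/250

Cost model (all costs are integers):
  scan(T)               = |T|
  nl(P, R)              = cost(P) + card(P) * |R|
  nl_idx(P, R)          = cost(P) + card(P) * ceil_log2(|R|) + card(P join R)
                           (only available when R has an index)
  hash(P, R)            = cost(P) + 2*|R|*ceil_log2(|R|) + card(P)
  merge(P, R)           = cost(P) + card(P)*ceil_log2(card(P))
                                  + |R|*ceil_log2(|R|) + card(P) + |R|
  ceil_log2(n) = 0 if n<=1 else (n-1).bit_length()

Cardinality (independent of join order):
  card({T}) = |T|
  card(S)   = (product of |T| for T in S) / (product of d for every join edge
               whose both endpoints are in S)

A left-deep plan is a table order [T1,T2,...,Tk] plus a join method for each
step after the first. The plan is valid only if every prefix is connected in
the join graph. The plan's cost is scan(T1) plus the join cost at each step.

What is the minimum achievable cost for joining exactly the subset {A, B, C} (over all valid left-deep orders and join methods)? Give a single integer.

7600

Selinger DP over subsets of {A,B,C}:
  {A}: scan cost=50, card=50
  {C}: scan cost=500, card=500
  {B}: scan cost=500, card=500
  {AC}: card=5000; try (A,hash)→1600, (C,merge)→5400, (C,nl_idx)→5500, (A,merge)→5850, (C,hash)→9100, (C,nl)→25050 …(+1); best=1600 via (A,hash)
  {AB}: card=5000; try (A,hash)→1600, (B,merge)→5400, (A,merge)→5850, (B,hash)→9100, (B,nl)→25050, (A,nl)→25500; best=1600 via (A,hash)
  {BC}: card=1000; try (C,nl_idx)→6000, (C,hash)→10000, (B,hash)→10000, (C,merge)→10500, (B,merge)→10500, (C,nl)→250500 …(+1); best=6000 via (C,nl_idx)
  {ABC}: card=2000; try (A,hash)→7600, (C,hash)→15600, (B,hash)→15600, (A,merge)→17350, (C,nl_idx)→48600, (A,nl)→56000 …(+4); best=7600 via (A,hash)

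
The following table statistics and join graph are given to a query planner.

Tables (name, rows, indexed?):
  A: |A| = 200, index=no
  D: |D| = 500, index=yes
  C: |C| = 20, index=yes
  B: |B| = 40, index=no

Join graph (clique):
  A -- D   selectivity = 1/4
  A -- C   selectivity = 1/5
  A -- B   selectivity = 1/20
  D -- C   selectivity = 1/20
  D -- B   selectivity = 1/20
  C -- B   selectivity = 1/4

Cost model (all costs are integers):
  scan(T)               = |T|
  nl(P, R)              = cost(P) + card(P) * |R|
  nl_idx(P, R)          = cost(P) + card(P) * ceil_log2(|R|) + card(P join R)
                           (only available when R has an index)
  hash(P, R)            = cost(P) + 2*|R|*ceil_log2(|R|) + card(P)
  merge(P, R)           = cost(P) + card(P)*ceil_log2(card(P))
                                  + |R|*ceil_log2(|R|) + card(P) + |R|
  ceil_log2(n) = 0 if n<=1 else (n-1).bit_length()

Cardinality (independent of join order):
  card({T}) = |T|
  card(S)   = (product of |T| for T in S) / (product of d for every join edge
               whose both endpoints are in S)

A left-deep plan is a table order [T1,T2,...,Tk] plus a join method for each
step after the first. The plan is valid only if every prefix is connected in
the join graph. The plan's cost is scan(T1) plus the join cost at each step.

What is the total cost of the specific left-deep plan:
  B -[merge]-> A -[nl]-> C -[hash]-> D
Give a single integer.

step 1: scan B: cost=40, card=40
step 2: join A via merge
    card(P join A) = 40*200/(20) = 400
    cost = 40 + 40*6 + 200*8 + 40 + 200 = 2120
step 3: join C via nl
    card(P join C) = 400*20/(5*4) = 400
    cost = 2120 + 400*20 = 10120
step 4: join D via hash
    card(P join D) = 400*500/(4*20*20) = 125
    cost = 10120 + 2*500*9 + 400 = 19520

19520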